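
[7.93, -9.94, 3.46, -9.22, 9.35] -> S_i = Random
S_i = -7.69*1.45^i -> [-7.69, -11.15, -16.17, -23.44, -33.99]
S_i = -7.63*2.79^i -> [-7.63, -21.29, -59.39, -165.71, -462.32]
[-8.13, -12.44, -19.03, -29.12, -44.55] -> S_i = -8.13*1.53^i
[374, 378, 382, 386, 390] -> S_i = 374 + 4*i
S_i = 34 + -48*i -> [34, -14, -62, -110, -158]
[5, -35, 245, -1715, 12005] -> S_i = 5*-7^i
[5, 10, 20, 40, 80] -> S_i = 5*2^i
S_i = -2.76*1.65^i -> [-2.76, -4.55, -7.51, -12.4, -20.46]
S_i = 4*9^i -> [4, 36, 324, 2916, 26244]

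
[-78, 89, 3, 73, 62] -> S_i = Random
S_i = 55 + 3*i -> [55, 58, 61, 64, 67]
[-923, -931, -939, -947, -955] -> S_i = -923 + -8*i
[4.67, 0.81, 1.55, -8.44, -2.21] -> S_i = Random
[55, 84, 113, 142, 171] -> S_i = 55 + 29*i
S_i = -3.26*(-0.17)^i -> [-3.26, 0.55, -0.09, 0.02, -0.0]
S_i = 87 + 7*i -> [87, 94, 101, 108, 115]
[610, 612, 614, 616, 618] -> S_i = 610 + 2*i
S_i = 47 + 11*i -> [47, 58, 69, 80, 91]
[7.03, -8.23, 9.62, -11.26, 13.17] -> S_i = 7.03*(-1.17)^i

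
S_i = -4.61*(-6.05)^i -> [-4.61, 27.89, -168.74, 1020.86, -6176.22]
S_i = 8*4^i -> [8, 32, 128, 512, 2048]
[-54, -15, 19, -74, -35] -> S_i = Random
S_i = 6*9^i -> [6, 54, 486, 4374, 39366]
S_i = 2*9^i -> [2, 18, 162, 1458, 13122]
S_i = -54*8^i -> [-54, -432, -3456, -27648, -221184]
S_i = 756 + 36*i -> [756, 792, 828, 864, 900]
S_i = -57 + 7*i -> [-57, -50, -43, -36, -29]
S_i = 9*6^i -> [9, 54, 324, 1944, 11664]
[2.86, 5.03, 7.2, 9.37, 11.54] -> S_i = 2.86 + 2.17*i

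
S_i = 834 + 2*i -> [834, 836, 838, 840, 842]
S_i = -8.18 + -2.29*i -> [-8.18, -10.47, -12.76, -15.05, -17.34]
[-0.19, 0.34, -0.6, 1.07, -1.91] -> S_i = -0.19*(-1.78)^i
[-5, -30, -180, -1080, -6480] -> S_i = -5*6^i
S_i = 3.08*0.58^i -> [3.08, 1.79, 1.04, 0.6, 0.35]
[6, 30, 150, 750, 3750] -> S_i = 6*5^i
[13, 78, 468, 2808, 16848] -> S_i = 13*6^i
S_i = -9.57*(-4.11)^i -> [-9.57, 39.33, -161.66, 664.41, -2730.73]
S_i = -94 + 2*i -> [-94, -92, -90, -88, -86]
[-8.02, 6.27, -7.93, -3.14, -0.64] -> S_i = Random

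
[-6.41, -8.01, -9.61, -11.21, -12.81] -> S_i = -6.41 + -1.60*i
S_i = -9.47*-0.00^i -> [-9.47, 0.0, -0.0, 0.0, -0.0]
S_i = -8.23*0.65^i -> [-8.23, -5.35, -3.48, -2.26, -1.47]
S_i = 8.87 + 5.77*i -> [8.87, 14.64, 20.41, 26.18, 31.95]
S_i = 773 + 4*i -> [773, 777, 781, 785, 789]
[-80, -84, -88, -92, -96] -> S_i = -80 + -4*i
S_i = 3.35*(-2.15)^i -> [3.35, -7.2, 15.49, -33.29, 71.58]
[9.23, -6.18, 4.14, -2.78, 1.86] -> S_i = 9.23*(-0.67)^i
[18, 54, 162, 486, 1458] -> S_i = 18*3^i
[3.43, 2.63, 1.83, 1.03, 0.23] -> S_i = 3.43 + -0.80*i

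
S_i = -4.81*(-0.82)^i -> [-4.81, 3.94, -3.23, 2.65, -2.17]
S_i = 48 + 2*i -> [48, 50, 52, 54, 56]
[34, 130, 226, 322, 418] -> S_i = 34 + 96*i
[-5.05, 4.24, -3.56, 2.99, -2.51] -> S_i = -5.05*(-0.84)^i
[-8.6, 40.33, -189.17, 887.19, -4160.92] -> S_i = -8.60*(-4.69)^i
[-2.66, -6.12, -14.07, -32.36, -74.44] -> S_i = -2.66*2.30^i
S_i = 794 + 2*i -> [794, 796, 798, 800, 802]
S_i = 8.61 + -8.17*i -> [8.61, 0.44, -7.73, -15.9, -24.07]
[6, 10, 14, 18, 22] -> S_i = 6 + 4*i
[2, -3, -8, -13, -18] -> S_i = 2 + -5*i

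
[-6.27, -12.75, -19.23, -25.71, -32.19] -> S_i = -6.27 + -6.48*i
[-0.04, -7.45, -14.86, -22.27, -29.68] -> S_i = -0.04 + -7.41*i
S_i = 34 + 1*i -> [34, 35, 36, 37, 38]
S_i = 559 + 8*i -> [559, 567, 575, 583, 591]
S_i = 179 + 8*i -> [179, 187, 195, 203, 211]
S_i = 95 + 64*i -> [95, 159, 223, 287, 351]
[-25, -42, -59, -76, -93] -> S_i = -25 + -17*i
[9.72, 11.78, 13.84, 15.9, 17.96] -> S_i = 9.72 + 2.06*i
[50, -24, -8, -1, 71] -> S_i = Random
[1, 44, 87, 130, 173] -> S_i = 1 + 43*i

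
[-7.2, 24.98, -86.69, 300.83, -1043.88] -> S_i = -7.20*(-3.47)^i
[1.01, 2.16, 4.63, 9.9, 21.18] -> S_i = 1.01*2.14^i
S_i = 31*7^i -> [31, 217, 1519, 10633, 74431]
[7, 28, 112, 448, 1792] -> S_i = 7*4^i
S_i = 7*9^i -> [7, 63, 567, 5103, 45927]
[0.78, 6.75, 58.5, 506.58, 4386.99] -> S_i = 0.78*8.66^i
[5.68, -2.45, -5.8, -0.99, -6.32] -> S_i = Random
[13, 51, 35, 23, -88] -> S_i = Random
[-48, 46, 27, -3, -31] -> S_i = Random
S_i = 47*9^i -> [47, 423, 3807, 34263, 308367]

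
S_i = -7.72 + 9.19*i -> [-7.72, 1.47, 10.66, 19.85, 29.04]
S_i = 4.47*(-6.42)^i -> [4.47, -28.7, 184.24, -1182.8, 7593.6]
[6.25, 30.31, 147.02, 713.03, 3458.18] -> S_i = 6.25*4.85^i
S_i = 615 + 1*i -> [615, 616, 617, 618, 619]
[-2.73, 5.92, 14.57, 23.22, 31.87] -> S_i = -2.73 + 8.65*i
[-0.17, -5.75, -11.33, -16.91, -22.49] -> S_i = -0.17 + -5.58*i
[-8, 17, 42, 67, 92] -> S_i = -8 + 25*i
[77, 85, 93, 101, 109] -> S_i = 77 + 8*i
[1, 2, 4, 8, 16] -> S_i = 1*2^i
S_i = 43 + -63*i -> [43, -20, -83, -146, -209]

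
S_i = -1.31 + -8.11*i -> [-1.31, -9.42, -17.53, -25.64, -33.75]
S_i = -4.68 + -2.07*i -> [-4.68, -6.75, -8.82, -10.89, -12.96]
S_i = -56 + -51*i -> [-56, -107, -158, -209, -260]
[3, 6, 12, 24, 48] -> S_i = 3*2^i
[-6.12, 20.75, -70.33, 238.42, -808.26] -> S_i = -6.12*(-3.39)^i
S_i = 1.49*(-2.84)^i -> [1.49, -4.23, 12.02, -34.13, 96.93]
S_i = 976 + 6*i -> [976, 982, 988, 994, 1000]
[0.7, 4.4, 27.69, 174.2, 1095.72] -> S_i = 0.70*6.29^i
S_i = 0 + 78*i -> [0, 78, 156, 234, 312]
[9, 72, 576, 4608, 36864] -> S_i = 9*8^i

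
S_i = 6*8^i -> [6, 48, 384, 3072, 24576]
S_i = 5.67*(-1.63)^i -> [5.67, -9.24, 15.06, -24.56, 40.03]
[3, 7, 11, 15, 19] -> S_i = 3 + 4*i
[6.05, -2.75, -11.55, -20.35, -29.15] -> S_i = 6.05 + -8.80*i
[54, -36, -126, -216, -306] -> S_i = 54 + -90*i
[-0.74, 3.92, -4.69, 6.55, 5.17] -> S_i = Random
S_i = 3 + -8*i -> [3, -5, -13, -21, -29]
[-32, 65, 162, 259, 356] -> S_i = -32 + 97*i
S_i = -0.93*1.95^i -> [-0.93, -1.81, -3.54, -6.9, -13.45]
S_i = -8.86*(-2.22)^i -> [-8.86, 19.67, -43.67, 96.94, -215.2]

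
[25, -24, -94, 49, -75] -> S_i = Random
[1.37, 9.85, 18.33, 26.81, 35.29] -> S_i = 1.37 + 8.48*i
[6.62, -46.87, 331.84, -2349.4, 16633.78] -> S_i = 6.62*(-7.08)^i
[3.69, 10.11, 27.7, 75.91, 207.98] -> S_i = 3.69*2.74^i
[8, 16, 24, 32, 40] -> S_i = 8 + 8*i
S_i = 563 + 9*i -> [563, 572, 581, 590, 599]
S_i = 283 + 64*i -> [283, 347, 411, 475, 539]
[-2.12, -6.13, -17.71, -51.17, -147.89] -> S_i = -2.12*2.89^i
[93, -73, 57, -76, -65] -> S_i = Random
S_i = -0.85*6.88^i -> [-0.85, -5.85, -40.23, -276.81, -1904.46]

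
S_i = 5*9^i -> [5, 45, 405, 3645, 32805]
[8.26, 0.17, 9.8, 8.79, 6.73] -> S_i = Random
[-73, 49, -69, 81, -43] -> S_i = Random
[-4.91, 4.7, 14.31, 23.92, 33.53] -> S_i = -4.91 + 9.61*i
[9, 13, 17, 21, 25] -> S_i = 9 + 4*i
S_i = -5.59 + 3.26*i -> [-5.59, -2.33, 0.93, 4.19, 7.45]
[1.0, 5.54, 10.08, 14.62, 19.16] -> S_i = 1.00 + 4.54*i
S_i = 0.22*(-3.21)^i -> [0.22, -0.71, 2.27, -7.28, 23.36]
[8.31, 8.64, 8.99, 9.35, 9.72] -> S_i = 8.31*1.04^i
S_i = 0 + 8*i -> [0, 8, 16, 24, 32]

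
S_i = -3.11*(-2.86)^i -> [-3.11, 8.89, -25.44, 72.75, -208.08]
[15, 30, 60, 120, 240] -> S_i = 15*2^i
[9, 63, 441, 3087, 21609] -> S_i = 9*7^i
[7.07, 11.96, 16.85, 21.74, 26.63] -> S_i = 7.07 + 4.89*i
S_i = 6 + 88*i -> [6, 94, 182, 270, 358]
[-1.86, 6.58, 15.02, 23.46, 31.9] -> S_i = -1.86 + 8.44*i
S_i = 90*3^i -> [90, 270, 810, 2430, 7290]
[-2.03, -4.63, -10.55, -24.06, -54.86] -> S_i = -2.03*2.28^i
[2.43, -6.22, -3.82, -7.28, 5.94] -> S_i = Random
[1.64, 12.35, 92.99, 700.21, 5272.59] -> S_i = 1.64*7.53^i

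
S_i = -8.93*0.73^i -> [-8.93, -6.52, -4.76, -3.47, -2.54]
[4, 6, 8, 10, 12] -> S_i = 4 + 2*i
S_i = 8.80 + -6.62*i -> [8.8, 2.18, -4.44, -11.06, -17.68]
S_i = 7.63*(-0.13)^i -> [7.63, -0.99, 0.13, -0.02, 0.0]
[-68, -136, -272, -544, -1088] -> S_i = -68*2^i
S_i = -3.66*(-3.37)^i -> [-3.66, 12.33, -41.57, 140.08, -472.06]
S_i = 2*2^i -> [2, 4, 8, 16, 32]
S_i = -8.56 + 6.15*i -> [-8.56, -2.41, 3.74, 9.89, 16.04]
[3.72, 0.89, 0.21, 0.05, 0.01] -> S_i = 3.72*0.24^i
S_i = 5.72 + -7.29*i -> [5.72, -1.57, -8.86, -16.15, -23.44]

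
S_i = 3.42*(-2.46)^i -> [3.42, -8.41, 20.7, -50.91, 125.25]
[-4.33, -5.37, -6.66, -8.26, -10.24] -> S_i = -4.33*1.24^i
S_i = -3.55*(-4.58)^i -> [-3.55, 16.26, -74.47, 341.06, -1562.03]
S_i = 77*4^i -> [77, 308, 1232, 4928, 19712]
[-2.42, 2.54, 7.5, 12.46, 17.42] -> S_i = -2.42 + 4.96*i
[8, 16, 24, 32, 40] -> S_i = 8 + 8*i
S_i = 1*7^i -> [1, 7, 49, 343, 2401]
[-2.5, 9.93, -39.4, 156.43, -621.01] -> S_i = -2.50*(-3.97)^i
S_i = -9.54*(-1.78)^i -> [-9.54, 16.98, -30.23, 53.8, -95.77]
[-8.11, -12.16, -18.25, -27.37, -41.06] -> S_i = -8.11*1.50^i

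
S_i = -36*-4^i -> [-36, 144, -576, 2304, -9216]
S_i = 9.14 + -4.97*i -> [9.14, 4.17, -0.8, -5.77, -10.74]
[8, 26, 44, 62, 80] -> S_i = 8 + 18*i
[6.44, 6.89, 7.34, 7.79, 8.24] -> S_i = 6.44 + 0.45*i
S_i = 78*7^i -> [78, 546, 3822, 26754, 187278]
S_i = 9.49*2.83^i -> [9.49, 26.86, 76.0, 215.09, 608.71]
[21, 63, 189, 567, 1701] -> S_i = 21*3^i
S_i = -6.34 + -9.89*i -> [-6.34, -16.23, -26.12, -36.01, -45.9]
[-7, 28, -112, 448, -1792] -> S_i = -7*-4^i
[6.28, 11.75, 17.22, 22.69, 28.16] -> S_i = 6.28 + 5.47*i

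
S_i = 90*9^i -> [90, 810, 7290, 65610, 590490]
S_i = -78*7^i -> [-78, -546, -3822, -26754, -187278]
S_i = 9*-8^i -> [9, -72, 576, -4608, 36864]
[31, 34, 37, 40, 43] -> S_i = 31 + 3*i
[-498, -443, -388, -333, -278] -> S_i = -498 + 55*i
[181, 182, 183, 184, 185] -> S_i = 181 + 1*i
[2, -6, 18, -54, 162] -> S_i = 2*-3^i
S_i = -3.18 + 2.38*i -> [-3.18, -0.8, 1.58, 3.96, 6.34]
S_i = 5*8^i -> [5, 40, 320, 2560, 20480]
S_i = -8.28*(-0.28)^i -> [-8.28, 2.32, -0.65, 0.18, -0.05]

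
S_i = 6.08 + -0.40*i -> [6.08, 5.68, 5.28, 4.88, 4.48]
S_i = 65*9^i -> [65, 585, 5265, 47385, 426465]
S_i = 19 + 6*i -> [19, 25, 31, 37, 43]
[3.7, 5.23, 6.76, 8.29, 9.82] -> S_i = 3.70 + 1.53*i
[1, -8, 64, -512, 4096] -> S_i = 1*-8^i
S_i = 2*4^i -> [2, 8, 32, 128, 512]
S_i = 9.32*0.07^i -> [9.32, 0.65, 0.05, 0.0, 0.0]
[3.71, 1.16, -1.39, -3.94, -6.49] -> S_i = 3.71 + -2.55*i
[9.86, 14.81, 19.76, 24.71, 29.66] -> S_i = 9.86 + 4.95*i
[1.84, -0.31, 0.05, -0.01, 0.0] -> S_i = 1.84*(-0.17)^i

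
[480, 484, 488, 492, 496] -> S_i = 480 + 4*i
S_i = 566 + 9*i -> [566, 575, 584, 593, 602]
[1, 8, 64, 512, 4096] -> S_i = 1*8^i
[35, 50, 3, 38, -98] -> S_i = Random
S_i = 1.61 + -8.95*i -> [1.61, -7.34, -16.29, -25.24, -34.19]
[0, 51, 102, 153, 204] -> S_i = 0 + 51*i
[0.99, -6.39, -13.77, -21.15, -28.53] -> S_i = 0.99 + -7.38*i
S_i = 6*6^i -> [6, 36, 216, 1296, 7776]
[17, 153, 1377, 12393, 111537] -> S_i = 17*9^i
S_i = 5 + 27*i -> [5, 32, 59, 86, 113]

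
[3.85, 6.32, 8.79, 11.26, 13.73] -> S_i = 3.85 + 2.47*i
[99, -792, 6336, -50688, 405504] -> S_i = 99*-8^i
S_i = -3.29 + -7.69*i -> [-3.29, -10.98, -18.67, -26.36, -34.05]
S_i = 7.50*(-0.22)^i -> [7.5, -1.65, 0.36, -0.08, 0.02]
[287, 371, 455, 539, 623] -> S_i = 287 + 84*i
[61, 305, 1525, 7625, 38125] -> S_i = 61*5^i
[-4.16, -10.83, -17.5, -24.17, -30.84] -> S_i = -4.16 + -6.67*i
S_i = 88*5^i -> [88, 440, 2200, 11000, 55000]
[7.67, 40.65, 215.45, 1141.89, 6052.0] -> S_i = 7.67*5.30^i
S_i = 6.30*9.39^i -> [6.3, 59.16, 555.48, 5216.0, 48978.21]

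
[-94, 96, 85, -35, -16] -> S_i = Random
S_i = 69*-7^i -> [69, -483, 3381, -23667, 165669]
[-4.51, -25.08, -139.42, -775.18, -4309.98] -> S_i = -4.51*5.56^i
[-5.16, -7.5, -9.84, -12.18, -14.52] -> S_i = -5.16 + -2.34*i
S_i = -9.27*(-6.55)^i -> [-9.27, 60.72, -397.71, 2604.98, -17062.59]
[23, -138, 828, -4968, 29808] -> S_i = 23*-6^i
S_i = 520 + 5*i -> [520, 525, 530, 535, 540]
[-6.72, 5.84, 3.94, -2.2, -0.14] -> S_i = Random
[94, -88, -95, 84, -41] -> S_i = Random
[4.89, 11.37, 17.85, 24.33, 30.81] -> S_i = 4.89 + 6.48*i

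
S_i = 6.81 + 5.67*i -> [6.81, 12.48, 18.15, 23.82, 29.49]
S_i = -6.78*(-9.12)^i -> [-6.78, 61.83, -563.92, 5142.97, -46903.91]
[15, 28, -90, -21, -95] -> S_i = Random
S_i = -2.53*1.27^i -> [-2.53, -3.21, -4.08, -5.18, -6.58]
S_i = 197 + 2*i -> [197, 199, 201, 203, 205]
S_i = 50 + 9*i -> [50, 59, 68, 77, 86]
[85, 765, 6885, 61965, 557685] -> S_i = 85*9^i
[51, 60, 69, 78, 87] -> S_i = 51 + 9*i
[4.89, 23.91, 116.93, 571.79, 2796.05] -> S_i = 4.89*4.89^i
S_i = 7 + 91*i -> [7, 98, 189, 280, 371]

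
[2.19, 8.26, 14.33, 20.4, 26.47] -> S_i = 2.19 + 6.07*i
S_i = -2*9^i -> [-2, -18, -162, -1458, -13122]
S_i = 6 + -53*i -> [6, -47, -100, -153, -206]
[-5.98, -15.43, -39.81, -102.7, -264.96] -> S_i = -5.98*2.58^i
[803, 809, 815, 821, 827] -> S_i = 803 + 6*i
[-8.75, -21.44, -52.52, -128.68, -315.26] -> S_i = -8.75*2.45^i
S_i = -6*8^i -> [-6, -48, -384, -3072, -24576]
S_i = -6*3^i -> [-6, -18, -54, -162, -486]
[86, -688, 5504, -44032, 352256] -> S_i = 86*-8^i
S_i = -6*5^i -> [-6, -30, -150, -750, -3750]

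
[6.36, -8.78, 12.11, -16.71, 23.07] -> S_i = 6.36*(-1.38)^i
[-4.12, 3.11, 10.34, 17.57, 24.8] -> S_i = -4.12 + 7.23*i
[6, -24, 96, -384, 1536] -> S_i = 6*-4^i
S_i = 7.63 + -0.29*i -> [7.63, 7.34, 7.05, 6.76, 6.47]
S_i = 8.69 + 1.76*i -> [8.69, 10.45, 12.21, 13.97, 15.73]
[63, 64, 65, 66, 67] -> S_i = 63 + 1*i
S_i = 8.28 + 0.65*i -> [8.28, 8.93, 9.58, 10.23, 10.88]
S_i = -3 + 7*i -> [-3, 4, 11, 18, 25]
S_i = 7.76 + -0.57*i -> [7.76, 7.19, 6.62, 6.05, 5.48]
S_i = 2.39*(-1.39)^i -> [2.39, -3.32, 4.62, -6.42, 8.92]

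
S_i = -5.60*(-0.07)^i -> [-5.6, 0.39, -0.03, 0.0, -0.0]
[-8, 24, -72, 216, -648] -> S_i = -8*-3^i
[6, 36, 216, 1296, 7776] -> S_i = 6*6^i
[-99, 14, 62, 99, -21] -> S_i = Random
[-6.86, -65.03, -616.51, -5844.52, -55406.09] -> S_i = -6.86*9.48^i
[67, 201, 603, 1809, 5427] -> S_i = 67*3^i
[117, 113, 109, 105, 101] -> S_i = 117 + -4*i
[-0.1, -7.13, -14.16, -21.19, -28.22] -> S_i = -0.10 + -7.03*i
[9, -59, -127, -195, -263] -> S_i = 9 + -68*i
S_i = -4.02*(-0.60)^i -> [-4.02, 2.41, -1.45, 0.87, -0.52]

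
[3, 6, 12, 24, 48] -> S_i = 3*2^i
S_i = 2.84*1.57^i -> [2.84, 4.46, 7.0, 10.99, 17.26]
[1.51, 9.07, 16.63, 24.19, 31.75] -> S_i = 1.51 + 7.56*i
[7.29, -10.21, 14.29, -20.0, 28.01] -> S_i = 7.29*(-1.40)^i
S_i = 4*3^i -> [4, 12, 36, 108, 324]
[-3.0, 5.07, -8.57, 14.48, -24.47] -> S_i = -3.00*(-1.69)^i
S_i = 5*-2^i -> [5, -10, 20, -40, 80]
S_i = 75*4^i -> [75, 300, 1200, 4800, 19200]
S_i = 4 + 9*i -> [4, 13, 22, 31, 40]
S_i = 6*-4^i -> [6, -24, 96, -384, 1536]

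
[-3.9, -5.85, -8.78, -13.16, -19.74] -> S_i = -3.90*1.50^i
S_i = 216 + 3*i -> [216, 219, 222, 225, 228]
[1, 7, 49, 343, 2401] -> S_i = 1*7^i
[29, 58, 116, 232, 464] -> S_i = 29*2^i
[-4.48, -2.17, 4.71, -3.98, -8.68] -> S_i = Random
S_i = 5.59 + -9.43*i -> [5.59, -3.84, -13.27, -22.7, -32.13]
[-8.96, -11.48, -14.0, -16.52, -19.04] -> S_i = -8.96 + -2.52*i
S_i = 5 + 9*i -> [5, 14, 23, 32, 41]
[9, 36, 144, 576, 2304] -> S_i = 9*4^i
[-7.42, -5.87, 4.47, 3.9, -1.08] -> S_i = Random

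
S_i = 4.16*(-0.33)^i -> [4.16, -1.37, 0.45, -0.15, 0.05]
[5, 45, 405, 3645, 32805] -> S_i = 5*9^i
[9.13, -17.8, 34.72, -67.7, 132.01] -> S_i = 9.13*(-1.95)^i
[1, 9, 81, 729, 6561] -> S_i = 1*9^i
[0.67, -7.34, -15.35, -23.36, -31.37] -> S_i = 0.67 + -8.01*i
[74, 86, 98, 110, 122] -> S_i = 74 + 12*i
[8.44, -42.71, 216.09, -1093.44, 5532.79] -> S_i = 8.44*(-5.06)^i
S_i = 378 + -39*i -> [378, 339, 300, 261, 222]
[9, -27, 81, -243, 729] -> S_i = 9*-3^i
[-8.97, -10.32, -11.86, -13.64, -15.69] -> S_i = -8.97*1.15^i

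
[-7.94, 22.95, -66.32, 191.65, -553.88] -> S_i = -7.94*(-2.89)^i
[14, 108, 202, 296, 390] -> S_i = 14 + 94*i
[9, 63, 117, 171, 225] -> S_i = 9 + 54*i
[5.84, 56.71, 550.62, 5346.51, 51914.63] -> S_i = 5.84*9.71^i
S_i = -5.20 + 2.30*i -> [-5.2, -2.9, -0.6, 1.7, 4.0]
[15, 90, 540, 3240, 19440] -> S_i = 15*6^i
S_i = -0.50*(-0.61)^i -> [-0.5, 0.3, -0.19, 0.11, -0.07]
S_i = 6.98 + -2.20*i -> [6.98, 4.78, 2.58, 0.38, -1.82]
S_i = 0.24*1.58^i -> [0.24, 0.38, 0.6, 0.95, 1.5]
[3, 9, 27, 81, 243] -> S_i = 3*3^i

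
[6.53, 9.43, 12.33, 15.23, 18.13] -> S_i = 6.53 + 2.90*i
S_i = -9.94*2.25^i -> [-9.94, -22.36, -50.32, -113.22, -254.75]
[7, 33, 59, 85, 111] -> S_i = 7 + 26*i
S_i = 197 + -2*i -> [197, 195, 193, 191, 189]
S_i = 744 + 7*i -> [744, 751, 758, 765, 772]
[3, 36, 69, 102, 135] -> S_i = 3 + 33*i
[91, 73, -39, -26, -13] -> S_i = Random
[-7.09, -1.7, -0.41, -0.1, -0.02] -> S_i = -7.09*0.24^i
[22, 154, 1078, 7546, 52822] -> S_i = 22*7^i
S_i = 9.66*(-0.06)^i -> [9.66, -0.58, 0.03, -0.0, 0.0]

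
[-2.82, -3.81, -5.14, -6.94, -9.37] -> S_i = -2.82*1.35^i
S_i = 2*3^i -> [2, 6, 18, 54, 162]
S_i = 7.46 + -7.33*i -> [7.46, 0.13, -7.2, -14.53, -21.86]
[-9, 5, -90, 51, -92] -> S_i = Random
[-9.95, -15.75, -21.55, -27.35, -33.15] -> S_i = -9.95 + -5.80*i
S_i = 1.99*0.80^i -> [1.99, 1.59, 1.27, 1.02, 0.82]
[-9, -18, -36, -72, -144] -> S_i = -9*2^i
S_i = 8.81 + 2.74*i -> [8.81, 11.55, 14.29, 17.03, 19.77]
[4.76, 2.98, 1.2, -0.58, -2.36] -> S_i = 4.76 + -1.78*i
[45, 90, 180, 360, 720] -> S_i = 45*2^i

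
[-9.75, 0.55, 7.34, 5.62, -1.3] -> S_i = Random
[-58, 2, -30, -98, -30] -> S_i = Random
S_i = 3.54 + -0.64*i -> [3.54, 2.9, 2.26, 1.62, 0.98]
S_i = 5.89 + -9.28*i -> [5.89, -3.39, -12.67, -21.95, -31.23]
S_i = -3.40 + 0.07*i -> [-3.4, -3.33, -3.26, -3.19, -3.12]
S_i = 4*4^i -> [4, 16, 64, 256, 1024]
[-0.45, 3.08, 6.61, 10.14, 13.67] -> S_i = -0.45 + 3.53*i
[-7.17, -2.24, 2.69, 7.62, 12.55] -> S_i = -7.17 + 4.93*i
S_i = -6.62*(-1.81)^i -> [-6.62, 11.98, -21.69, 39.25, -71.05]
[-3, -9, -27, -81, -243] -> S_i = -3*3^i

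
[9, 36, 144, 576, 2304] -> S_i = 9*4^i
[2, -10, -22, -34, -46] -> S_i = 2 + -12*i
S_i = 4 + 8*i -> [4, 12, 20, 28, 36]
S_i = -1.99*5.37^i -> [-1.99, -10.69, -57.39, -308.16, -1654.82]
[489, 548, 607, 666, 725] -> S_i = 489 + 59*i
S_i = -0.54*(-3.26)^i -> [-0.54, 1.76, -5.74, 18.71, -60.99]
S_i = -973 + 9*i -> [-973, -964, -955, -946, -937]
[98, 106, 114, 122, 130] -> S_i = 98 + 8*i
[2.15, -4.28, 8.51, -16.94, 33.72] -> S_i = 2.15*(-1.99)^i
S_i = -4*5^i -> [-4, -20, -100, -500, -2500]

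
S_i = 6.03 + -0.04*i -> [6.03, 5.99, 5.95, 5.91, 5.87]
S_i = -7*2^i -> [-7, -14, -28, -56, -112]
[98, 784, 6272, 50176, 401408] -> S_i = 98*8^i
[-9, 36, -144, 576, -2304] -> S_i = -9*-4^i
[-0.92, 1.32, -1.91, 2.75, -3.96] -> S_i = -0.92*(-1.44)^i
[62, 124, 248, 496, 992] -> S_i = 62*2^i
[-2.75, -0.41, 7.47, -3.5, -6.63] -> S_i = Random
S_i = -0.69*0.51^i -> [-0.69, -0.35, -0.18, -0.09, -0.05]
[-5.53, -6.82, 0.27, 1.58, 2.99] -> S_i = Random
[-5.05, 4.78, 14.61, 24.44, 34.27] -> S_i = -5.05 + 9.83*i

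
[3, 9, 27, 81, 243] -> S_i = 3*3^i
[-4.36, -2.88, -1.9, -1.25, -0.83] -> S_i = -4.36*0.66^i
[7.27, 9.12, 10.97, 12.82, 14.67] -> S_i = 7.27 + 1.85*i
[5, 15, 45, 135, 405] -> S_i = 5*3^i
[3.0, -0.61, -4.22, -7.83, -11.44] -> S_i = 3.00 + -3.61*i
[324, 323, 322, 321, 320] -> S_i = 324 + -1*i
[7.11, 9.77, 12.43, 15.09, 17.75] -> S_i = 7.11 + 2.66*i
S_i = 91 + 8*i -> [91, 99, 107, 115, 123]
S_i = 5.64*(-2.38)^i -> [5.64, -13.42, 31.95, -76.03, 180.96]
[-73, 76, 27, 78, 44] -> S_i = Random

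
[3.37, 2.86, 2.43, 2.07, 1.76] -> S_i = 3.37*0.85^i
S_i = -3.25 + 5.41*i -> [-3.25, 2.16, 7.57, 12.98, 18.39]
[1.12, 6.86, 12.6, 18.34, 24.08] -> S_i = 1.12 + 5.74*i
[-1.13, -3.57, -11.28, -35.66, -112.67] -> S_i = -1.13*3.16^i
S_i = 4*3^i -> [4, 12, 36, 108, 324]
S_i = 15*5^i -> [15, 75, 375, 1875, 9375]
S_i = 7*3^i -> [7, 21, 63, 189, 567]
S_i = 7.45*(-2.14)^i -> [7.45, -15.94, 34.12, -73.01, 156.25]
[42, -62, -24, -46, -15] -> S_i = Random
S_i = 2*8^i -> [2, 16, 128, 1024, 8192]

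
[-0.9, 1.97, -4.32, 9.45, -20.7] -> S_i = -0.90*(-2.19)^i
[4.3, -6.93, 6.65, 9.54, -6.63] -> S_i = Random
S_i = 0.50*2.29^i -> [0.5, 1.14, 2.62, 6.0, 13.75]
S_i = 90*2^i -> [90, 180, 360, 720, 1440]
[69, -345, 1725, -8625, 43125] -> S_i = 69*-5^i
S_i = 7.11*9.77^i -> [7.11, 69.46, 678.67, 6630.61, 64781.03]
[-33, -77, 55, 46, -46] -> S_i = Random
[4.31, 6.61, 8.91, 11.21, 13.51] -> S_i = 4.31 + 2.30*i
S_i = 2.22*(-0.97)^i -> [2.22, -2.15, 2.09, -2.03, 1.97]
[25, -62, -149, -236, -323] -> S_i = 25 + -87*i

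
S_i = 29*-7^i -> [29, -203, 1421, -9947, 69629]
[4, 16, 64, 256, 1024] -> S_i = 4*4^i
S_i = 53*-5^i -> [53, -265, 1325, -6625, 33125]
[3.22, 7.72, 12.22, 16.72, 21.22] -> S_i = 3.22 + 4.50*i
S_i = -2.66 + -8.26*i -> [-2.66, -10.92, -19.18, -27.44, -35.7]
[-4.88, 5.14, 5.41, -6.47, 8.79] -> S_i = Random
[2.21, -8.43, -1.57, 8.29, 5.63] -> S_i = Random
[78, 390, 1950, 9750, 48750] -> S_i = 78*5^i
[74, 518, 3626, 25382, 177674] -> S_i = 74*7^i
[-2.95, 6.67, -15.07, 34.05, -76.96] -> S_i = -2.95*(-2.26)^i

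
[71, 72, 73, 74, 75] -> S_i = 71 + 1*i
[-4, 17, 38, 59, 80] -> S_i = -4 + 21*i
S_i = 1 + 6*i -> [1, 7, 13, 19, 25]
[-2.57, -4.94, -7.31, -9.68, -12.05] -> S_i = -2.57 + -2.37*i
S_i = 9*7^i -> [9, 63, 441, 3087, 21609]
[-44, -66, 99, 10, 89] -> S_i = Random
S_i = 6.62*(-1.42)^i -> [6.62, -9.4, 13.35, -18.95, 26.92]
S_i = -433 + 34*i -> [-433, -399, -365, -331, -297]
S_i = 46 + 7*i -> [46, 53, 60, 67, 74]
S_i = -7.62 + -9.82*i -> [-7.62, -17.44, -27.26, -37.08, -46.9]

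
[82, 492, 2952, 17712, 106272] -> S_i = 82*6^i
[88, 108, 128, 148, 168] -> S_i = 88 + 20*i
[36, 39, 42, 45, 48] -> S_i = 36 + 3*i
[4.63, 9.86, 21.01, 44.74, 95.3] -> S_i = 4.63*2.13^i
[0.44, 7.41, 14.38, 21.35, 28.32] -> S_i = 0.44 + 6.97*i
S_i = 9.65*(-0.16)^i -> [9.65, -1.54, 0.25, -0.04, 0.01]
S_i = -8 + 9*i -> [-8, 1, 10, 19, 28]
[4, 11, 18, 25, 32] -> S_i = 4 + 7*i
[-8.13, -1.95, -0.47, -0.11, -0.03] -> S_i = -8.13*0.24^i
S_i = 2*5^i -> [2, 10, 50, 250, 1250]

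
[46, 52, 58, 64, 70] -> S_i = 46 + 6*i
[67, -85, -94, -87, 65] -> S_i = Random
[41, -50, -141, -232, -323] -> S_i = 41 + -91*i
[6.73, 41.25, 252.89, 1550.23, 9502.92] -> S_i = 6.73*6.13^i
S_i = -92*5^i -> [-92, -460, -2300, -11500, -57500]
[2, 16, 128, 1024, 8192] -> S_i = 2*8^i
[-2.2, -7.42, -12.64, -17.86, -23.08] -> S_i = -2.20 + -5.22*i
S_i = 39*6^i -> [39, 234, 1404, 8424, 50544]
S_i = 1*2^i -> [1, 2, 4, 8, 16]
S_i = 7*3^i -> [7, 21, 63, 189, 567]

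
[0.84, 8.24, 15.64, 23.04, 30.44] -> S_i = 0.84 + 7.40*i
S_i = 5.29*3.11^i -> [5.29, 16.45, 51.17, 159.12, 494.88]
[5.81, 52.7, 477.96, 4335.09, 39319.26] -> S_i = 5.81*9.07^i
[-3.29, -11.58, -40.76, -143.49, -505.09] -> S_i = -3.29*3.52^i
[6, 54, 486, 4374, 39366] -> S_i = 6*9^i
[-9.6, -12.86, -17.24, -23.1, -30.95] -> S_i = -9.60*1.34^i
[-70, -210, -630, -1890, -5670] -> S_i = -70*3^i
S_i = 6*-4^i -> [6, -24, 96, -384, 1536]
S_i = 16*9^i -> [16, 144, 1296, 11664, 104976]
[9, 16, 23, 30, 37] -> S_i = 9 + 7*i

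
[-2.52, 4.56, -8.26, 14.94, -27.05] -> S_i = -2.52*(-1.81)^i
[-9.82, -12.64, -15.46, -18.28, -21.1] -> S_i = -9.82 + -2.82*i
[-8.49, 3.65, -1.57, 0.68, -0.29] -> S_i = -8.49*(-0.43)^i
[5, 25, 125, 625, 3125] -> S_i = 5*5^i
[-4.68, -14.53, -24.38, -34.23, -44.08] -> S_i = -4.68 + -9.85*i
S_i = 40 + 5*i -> [40, 45, 50, 55, 60]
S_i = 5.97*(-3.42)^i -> [5.97, -20.42, 69.83, -238.81, 816.73]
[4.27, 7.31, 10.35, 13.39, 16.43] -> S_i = 4.27 + 3.04*i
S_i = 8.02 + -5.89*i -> [8.02, 2.13, -3.76, -9.65, -15.54]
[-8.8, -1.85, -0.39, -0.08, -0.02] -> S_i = -8.80*0.21^i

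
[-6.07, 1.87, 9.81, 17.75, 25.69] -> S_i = -6.07 + 7.94*i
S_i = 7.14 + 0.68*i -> [7.14, 7.82, 8.5, 9.18, 9.86]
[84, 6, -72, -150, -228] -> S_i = 84 + -78*i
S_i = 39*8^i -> [39, 312, 2496, 19968, 159744]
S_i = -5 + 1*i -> [-5, -4, -3, -2, -1]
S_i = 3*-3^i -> [3, -9, 27, -81, 243]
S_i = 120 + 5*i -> [120, 125, 130, 135, 140]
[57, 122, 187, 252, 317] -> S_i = 57 + 65*i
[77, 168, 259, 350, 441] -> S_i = 77 + 91*i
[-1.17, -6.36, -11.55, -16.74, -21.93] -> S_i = -1.17 + -5.19*i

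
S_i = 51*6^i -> [51, 306, 1836, 11016, 66096]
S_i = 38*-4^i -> [38, -152, 608, -2432, 9728]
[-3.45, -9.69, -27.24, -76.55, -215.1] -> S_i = -3.45*2.81^i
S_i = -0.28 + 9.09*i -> [-0.28, 8.81, 17.9, 26.99, 36.08]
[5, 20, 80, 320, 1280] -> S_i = 5*4^i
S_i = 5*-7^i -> [5, -35, 245, -1715, 12005]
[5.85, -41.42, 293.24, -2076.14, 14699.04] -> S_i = 5.85*(-7.08)^i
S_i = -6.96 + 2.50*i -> [-6.96, -4.46, -1.96, 0.54, 3.04]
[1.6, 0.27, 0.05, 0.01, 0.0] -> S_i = 1.60*0.17^i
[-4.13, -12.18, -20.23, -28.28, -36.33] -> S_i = -4.13 + -8.05*i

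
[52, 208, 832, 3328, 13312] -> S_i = 52*4^i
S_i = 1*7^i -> [1, 7, 49, 343, 2401]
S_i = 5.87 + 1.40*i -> [5.87, 7.27, 8.67, 10.07, 11.47]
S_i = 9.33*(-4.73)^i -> [9.33, -44.13, 208.74, -987.34, 4670.1]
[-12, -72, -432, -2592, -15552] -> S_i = -12*6^i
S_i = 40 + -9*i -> [40, 31, 22, 13, 4]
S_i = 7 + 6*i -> [7, 13, 19, 25, 31]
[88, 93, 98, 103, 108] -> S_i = 88 + 5*i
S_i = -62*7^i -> [-62, -434, -3038, -21266, -148862]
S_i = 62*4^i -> [62, 248, 992, 3968, 15872]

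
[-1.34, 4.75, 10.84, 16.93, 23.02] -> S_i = -1.34 + 6.09*i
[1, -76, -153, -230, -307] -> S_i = 1 + -77*i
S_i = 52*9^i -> [52, 468, 4212, 37908, 341172]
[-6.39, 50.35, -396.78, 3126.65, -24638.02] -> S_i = -6.39*(-7.88)^i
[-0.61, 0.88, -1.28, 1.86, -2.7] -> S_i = -0.61*(-1.45)^i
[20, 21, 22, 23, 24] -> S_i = 20 + 1*i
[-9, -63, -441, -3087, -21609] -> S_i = -9*7^i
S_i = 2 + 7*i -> [2, 9, 16, 23, 30]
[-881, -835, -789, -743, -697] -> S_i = -881 + 46*i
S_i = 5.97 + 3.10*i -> [5.97, 9.07, 12.17, 15.27, 18.37]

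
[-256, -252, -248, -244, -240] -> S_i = -256 + 4*i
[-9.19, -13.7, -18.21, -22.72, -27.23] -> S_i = -9.19 + -4.51*i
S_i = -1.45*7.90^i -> [-1.45, -11.46, -90.49, -714.91, -5647.76]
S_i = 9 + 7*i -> [9, 16, 23, 30, 37]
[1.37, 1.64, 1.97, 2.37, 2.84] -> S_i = 1.37*1.20^i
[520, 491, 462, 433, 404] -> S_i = 520 + -29*i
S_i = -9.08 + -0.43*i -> [-9.08, -9.51, -9.94, -10.37, -10.8]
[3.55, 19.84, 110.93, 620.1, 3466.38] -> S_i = 3.55*5.59^i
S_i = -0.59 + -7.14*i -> [-0.59, -7.73, -14.87, -22.01, -29.15]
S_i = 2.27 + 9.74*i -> [2.27, 12.01, 21.75, 31.49, 41.23]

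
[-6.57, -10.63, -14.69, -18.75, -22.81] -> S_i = -6.57 + -4.06*i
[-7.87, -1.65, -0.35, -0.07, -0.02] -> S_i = -7.87*0.21^i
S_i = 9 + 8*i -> [9, 17, 25, 33, 41]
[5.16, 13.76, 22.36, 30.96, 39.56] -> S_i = 5.16 + 8.60*i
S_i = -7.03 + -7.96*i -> [-7.03, -14.99, -22.95, -30.91, -38.87]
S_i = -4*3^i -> [-4, -12, -36, -108, -324]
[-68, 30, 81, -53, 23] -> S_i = Random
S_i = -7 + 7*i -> [-7, 0, 7, 14, 21]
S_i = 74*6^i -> [74, 444, 2664, 15984, 95904]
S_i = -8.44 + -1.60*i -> [-8.44, -10.04, -11.64, -13.24, -14.84]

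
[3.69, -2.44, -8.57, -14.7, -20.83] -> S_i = 3.69 + -6.13*i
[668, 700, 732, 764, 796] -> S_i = 668 + 32*i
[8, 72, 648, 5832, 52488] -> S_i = 8*9^i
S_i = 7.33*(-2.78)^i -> [7.33, -20.38, 56.65, -157.48, 437.81]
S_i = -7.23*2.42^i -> [-7.23, -17.5, -42.34, -102.47, -247.97]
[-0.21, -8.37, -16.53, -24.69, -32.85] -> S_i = -0.21 + -8.16*i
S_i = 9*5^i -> [9, 45, 225, 1125, 5625]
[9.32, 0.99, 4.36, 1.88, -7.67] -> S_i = Random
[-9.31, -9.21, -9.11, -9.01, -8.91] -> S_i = -9.31 + 0.10*i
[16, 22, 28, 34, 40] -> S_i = 16 + 6*i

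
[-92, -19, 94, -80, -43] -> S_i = Random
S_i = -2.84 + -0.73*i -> [-2.84, -3.57, -4.3, -5.03, -5.76]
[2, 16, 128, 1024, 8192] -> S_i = 2*8^i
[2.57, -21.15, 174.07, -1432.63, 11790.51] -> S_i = 2.57*(-8.23)^i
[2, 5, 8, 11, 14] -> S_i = 2 + 3*i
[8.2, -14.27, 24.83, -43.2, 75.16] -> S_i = 8.20*(-1.74)^i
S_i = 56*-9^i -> [56, -504, 4536, -40824, 367416]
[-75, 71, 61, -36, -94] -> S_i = Random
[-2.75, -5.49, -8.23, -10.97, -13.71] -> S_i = -2.75 + -2.74*i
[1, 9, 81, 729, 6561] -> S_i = 1*9^i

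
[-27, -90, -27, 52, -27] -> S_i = Random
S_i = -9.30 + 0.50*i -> [-9.3, -8.8, -8.3, -7.8, -7.3]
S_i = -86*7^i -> [-86, -602, -4214, -29498, -206486]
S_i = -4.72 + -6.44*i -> [-4.72, -11.16, -17.6, -24.04, -30.48]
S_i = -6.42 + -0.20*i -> [-6.42, -6.62, -6.82, -7.02, -7.22]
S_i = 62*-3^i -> [62, -186, 558, -1674, 5022]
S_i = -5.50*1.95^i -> [-5.5, -10.72, -20.91, -40.78, -79.52]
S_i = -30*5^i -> [-30, -150, -750, -3750, -18750]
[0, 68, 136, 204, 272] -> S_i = 0 + 68*i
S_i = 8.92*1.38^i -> [8.92, 12.31, 16.99, 23.44, 32.35]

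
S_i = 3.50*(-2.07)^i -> [3.5, -7.24, 15.0, -31.04, 64.26]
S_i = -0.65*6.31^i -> [-0.65, -4.1, -25.88, -163.31, -1030.46]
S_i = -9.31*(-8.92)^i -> [-9.31, 83.05, -740.76, 6607.61, -58939.86]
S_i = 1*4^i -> [1, 4, 16, 64, 256]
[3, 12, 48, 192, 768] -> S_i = 3*4^i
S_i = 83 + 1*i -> [83, 84, 85, 86, 87]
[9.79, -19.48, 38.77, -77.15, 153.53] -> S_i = 9.79*(-1.99)^i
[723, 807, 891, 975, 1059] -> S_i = 723 + 84*i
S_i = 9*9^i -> [9, 81, 729, 6561, 59049]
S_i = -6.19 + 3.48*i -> [-6.19, -2.71, 0.77, 4.25, 7.73]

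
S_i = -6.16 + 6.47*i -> [-6.16, 0.31, 6.78, 13.25, 19.72]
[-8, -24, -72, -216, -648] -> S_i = -8*3^i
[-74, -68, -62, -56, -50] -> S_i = -74 + 6*i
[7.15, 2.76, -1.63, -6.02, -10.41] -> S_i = 7.15 + -4.39*i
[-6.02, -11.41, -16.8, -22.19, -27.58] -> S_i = -6.02 + -5.39*i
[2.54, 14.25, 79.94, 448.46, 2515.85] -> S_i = 2.54*5.61^i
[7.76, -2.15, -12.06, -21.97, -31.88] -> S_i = 7.76 + -9.91*i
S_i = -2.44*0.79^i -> [-2.44, -1.93, -1.52, -1.2, -0.95]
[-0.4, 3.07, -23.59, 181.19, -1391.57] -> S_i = -0.40*(-7.68)^i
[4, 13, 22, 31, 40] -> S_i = 4 + 9*i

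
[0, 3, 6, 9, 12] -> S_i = 0 + 3*i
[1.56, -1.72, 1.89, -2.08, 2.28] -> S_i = 1.56*(-1.10)^i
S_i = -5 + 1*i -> [-5, -4, -3, -2, -1]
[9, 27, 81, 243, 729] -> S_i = 9*3^i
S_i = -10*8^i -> [-10, -80, -640, -5120, -40960]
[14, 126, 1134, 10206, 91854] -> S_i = 14*9^i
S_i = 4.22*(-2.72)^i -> [4.22, -11.48, 31.22, -84.92, 230.99]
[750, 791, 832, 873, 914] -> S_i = 750 + 41*i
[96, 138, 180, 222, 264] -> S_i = 96 + 42*i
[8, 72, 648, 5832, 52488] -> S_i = 8*9^i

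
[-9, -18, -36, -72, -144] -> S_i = -9*2^i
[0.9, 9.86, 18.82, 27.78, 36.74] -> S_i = 0.90 + 8.96*i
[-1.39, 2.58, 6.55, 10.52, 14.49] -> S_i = -1.39 + 3.97*i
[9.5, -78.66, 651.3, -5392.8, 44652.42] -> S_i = 9.50*(-8.28)^i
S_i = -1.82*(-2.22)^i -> [-1.82, 4.04, -8.97, 19.91, -44.21]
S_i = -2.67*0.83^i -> [-2.67, -2.22, -1.84, -1.53, -1.27]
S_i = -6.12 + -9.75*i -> [-6.12, -15.87, -25.62, -35.37, -45.12]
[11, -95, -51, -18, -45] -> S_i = Random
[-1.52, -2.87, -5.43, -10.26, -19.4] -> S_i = -1.52*1.89^i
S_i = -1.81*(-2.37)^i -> [-1.81, 4.29, -10.17, 24.09, -57.1]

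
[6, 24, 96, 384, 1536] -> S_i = 6*4^i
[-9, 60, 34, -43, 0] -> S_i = Random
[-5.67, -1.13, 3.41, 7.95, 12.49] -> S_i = -5.67 + 4.54*i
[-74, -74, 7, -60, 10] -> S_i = Random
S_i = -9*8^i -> [-9, -72, -576, -4608, -36864]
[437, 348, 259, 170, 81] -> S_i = 437 + -89*i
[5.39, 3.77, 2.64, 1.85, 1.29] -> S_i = 5.39*0.70^i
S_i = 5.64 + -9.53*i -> [5.64, -3.89, -13.42, -22.95, -32.48]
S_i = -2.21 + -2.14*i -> [-2.21, -4.35, -6.49, -8.63, -10.77]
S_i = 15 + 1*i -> [15, 16, 17, 18, 19]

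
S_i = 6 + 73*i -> [6, 79, 152, 225, 298]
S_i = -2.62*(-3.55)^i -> [-2.62, 9.3, -33.02, 117.22, -416.12]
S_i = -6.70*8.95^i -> [-6.7, -59.96, -536.69, -4803.35, -42989.95]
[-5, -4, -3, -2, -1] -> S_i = -5 + 1*i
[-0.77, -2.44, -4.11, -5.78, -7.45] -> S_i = -0.77 + -1.67*i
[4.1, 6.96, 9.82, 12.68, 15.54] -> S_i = 4.10 + 2.86*i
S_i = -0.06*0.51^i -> [-0.06, -0.03, -0.02, -0.01, -0.0]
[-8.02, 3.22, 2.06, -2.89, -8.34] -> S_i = Random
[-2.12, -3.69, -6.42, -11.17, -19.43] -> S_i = -2.12*1.74^i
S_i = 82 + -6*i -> [82, 76, 70, 64, 58]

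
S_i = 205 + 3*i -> [205, 208, 211, 214, 217]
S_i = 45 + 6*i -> [45, 51, 57, 63, 69]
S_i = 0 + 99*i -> [0, 99, 198, 297, 396]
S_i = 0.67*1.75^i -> [0.67, 1.17, 2.05, 3.59, 6.28]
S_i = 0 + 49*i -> [0, 49, 98, 147, 196]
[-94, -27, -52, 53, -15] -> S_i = Random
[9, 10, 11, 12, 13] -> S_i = 9 + 1*i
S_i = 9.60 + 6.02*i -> [9.6, 15.62, 21.64, 27.66, 33.68]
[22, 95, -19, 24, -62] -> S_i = Random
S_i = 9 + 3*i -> [9, 12, 15, 18, 21]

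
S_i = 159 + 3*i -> [159, 162, 165, 168, 171]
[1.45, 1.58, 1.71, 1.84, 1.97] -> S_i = 1.45 + 0.13*i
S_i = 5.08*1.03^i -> [5.08, 5.23, 5.39, 5.55, 5.72]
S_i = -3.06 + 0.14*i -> [-3.06, -2.92, -2.78, -2.64, -2.5]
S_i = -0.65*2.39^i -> [-0.65, -1.55, -3.71, -8.87, -21.21]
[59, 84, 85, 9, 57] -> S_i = Random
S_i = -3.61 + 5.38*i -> [-3.61, 1.77, 7.15, 12.53, 17.91]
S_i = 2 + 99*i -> [2, 101, 200, 299, 398]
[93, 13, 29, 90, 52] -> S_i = Random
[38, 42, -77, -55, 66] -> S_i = Random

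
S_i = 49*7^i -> [49, 343, 2401, 16807, 117649]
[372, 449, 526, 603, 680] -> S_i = 372 + 77*i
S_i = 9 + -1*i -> [9, 8, 7, 6, 5]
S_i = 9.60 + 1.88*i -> [9.6, 11.48, 13.36, 15.24, 17.12]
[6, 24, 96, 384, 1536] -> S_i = 6*4^i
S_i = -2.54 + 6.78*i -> [-2.54, 4.24, 11.02, 17.8, 24.58]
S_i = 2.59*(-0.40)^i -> [2.59, -1.04, 0.41, -0.17, 0.07]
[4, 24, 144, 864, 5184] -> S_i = 4*6^i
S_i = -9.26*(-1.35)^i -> [-9.26, 12.5, -16.88, 22.78, -30.76]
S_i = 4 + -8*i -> [4, -4, -12, -20, -28]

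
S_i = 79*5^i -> [79, 395, 1975, 9875, 49375]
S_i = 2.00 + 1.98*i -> [2.0, 3.98, 5.96, 7.94, 9.92]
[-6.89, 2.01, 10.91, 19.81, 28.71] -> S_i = -6.89 + 8.90*i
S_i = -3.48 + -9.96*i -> [-3.48, -13.44, -23.4, -33.36, -43.32]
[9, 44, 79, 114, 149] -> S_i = 9 + 35*i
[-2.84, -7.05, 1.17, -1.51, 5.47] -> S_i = Random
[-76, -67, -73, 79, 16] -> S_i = Random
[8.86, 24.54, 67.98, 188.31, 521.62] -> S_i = 8.86*2.77^i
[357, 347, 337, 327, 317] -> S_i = 357 + -10*i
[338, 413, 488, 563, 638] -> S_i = 338 + 75*i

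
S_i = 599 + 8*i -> [599, 607, 615, 623, 631]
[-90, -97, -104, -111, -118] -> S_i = -90 + -7*i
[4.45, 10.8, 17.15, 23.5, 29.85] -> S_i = 4.45 + 6.35*i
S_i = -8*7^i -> [-8, -56, -392, -2744, -19208]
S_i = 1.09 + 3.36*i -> [1.09, 4.45, 7.81, 11.17, 14.53]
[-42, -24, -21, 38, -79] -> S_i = Random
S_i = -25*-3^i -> [-25, 75, -225, 675, -2025]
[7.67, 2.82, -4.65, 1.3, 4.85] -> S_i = Random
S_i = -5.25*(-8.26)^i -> [-5.25, 43.36, -358.19, 2958.69, -24438.78]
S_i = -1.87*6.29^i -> [-1.87, -11.76, -73.98, -465.36, -2927.14]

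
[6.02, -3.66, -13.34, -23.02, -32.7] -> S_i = 6.02 + -9.68*i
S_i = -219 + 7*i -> [-219, -212, -205, -198, -191]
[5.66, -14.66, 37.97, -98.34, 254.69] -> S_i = 5.66*(-2.59)^i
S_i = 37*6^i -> [37, 222, 1332, 7992, 47952]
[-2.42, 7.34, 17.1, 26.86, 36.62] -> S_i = -2.42 + 9.76*i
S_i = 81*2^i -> [81, 162, 324, 648, 1296]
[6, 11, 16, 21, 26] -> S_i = 6 + 5*i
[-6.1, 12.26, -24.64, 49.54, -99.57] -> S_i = -6.10*(-2.01)^i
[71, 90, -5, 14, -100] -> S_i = Random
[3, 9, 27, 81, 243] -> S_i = 3*3^i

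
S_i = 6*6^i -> [6, 36, 216, 1296, 7776]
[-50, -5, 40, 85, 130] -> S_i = -50 + 45*i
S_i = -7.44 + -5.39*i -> [-7.44, -12.83, -18.22, -23.61, -29.0]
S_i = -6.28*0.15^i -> [-6.28, -0.94, -0.14, -0.02, -0.0]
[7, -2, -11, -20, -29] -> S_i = 7 + -9*i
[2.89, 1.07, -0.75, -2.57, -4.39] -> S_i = 2.89 + -1.82*i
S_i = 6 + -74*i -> [6, -68, -142, -216, -290]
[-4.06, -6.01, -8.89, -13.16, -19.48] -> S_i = -4.06*1.48^i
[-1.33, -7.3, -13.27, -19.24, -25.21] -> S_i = -1.33 + -5.97*i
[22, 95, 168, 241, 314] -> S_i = 22 + 73*i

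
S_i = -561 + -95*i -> [-561, -656, -751, -846, -941]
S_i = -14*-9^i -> [-14, 126, -1134, 10206, -91854]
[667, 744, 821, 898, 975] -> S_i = 667 + 77*i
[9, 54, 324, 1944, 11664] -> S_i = 9*6^i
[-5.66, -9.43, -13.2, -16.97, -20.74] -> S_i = -5.66 + -3.77*i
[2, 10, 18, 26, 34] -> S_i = 2 + 8*i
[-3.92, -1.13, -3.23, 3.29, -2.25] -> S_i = Random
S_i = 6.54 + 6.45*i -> [6.54, 12.99, 19.44, 25.89, 32.34]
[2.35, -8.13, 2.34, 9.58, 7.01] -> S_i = Random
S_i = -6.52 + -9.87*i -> [-6.52, -16.39, -26.26, -36.13, -46.0]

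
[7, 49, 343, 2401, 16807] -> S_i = 7*7^i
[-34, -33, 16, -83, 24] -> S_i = Random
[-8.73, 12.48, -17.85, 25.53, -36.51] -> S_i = -8.73*(-1.43)^i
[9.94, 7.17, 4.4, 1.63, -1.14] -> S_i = 9.94 + -2.77*i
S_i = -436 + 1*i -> [-436, -435, -434, -433, -432]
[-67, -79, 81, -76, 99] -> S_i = Random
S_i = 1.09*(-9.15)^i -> [1.09, -9.97, 91.26, -835.01, 7640.31]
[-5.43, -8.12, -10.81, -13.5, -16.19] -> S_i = -5.43 + -2.69*i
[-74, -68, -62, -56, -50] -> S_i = -74 + 6*i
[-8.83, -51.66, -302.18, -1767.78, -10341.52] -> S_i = -8.83*5.85^i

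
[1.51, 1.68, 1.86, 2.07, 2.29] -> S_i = 1.51*1.11^i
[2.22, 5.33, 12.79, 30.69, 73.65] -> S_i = 2.22*2.40^i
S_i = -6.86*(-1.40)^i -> [-6.86, 9.6, -13.45, 18.82, -26.35]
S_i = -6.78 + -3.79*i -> [-6.78, -10.57, -14.36, -18.15, -21.94]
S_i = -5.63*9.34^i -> [-5.63, -52.58, -491.14, -4587.21, -42844.58]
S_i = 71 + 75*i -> [71, 146, 221, 296, 371]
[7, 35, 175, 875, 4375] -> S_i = 7*5^i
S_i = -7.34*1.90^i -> [-7.34, -13.95, -26.5, -50.35, -95.66]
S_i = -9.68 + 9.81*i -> [-9.68, 0.13, 9.94, 19.75, 29.56]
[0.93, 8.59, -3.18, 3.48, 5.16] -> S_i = Random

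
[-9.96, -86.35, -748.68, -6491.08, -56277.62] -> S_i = -9.96*8.67^i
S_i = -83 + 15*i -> [-83, -68, -53, -38, -23]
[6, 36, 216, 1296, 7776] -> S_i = 6*6^i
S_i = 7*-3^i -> [7, -21, 63, -189, 567]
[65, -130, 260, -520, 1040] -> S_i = 65*-2^i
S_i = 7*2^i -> [7, 14, 28, 56, 112]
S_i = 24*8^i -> [24, 192, 1536, 12288, 98304]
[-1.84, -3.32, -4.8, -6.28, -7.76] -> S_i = -1.84 + -1.48*i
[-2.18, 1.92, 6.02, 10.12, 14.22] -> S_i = -2.18 + 4.10*i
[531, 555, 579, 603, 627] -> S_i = 531 + 24*i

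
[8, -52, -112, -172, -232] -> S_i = 8 + -60*i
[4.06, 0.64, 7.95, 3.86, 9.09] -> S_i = Random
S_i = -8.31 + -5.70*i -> [-8.31, -14.01, -19.71, -25.41, -31.11]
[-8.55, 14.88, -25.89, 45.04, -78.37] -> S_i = -8.55*(-1.74)^i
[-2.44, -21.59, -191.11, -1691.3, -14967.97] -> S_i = -2.44*8.85^i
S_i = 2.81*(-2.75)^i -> [2.81, -7.73, 21.25, -58.44, 160.71]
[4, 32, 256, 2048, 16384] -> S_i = 4*8^i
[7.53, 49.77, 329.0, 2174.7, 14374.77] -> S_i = 7.53*6.61^i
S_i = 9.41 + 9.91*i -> [9.41, 19.32, 29.23, 39.14, 49.05]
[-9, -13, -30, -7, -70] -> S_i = Random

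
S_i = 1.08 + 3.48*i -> [1.08, 4.56, 8.04, 11.52, 15.0]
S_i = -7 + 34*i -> [-7, 27, 61, 95, 129]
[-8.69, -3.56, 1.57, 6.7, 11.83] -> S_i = -8.69 + 5.13*i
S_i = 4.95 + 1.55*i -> [4.95, 6.5, 8.05, 9.6, 11.15]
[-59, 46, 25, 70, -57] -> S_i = Random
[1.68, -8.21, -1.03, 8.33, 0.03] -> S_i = Random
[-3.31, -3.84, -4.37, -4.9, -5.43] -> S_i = -3.31 + -0.53*i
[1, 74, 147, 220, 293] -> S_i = 1 + 73*i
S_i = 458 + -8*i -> [458, 450, 442, 434, 426]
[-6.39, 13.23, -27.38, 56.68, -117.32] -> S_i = -6.39*(-2.07)^i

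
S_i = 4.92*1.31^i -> [4.92, 6.45, 8.44, 11.06, 14.49]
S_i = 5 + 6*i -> [5, 11, 17, 23, 29]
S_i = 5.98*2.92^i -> [5.98, 17.46, 50.99, 148.88, 434.74]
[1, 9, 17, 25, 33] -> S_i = 1 + 8*i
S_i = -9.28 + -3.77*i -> [-9.28, -13.05, -16.82, -20.59, -24.36]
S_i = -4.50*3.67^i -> [-4.5, -16.52, -60.61, -222.44, -816.35]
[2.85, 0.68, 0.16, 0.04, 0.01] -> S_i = 2.85*0.24^i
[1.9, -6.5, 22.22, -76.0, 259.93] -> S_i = 1.90*(-3.42)^i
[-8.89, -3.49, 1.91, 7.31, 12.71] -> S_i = -8.89 + 5.40*i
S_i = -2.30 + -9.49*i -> [-2.3, -11.79, -21.28, -30.77, -40.26]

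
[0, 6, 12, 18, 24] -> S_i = 0 + 6*i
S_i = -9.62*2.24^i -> [-9.62, -21.55, -48.27, -108.12, -242.2]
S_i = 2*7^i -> [2, 14, 98, 686, 4802]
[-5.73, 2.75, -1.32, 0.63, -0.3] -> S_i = -5.73*(-0.48)^i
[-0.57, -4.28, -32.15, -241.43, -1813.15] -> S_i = -0.57*7.51^i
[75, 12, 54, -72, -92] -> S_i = Random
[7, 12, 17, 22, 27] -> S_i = 7 + 5*i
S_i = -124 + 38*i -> [-124, -86, -48, -10, 28]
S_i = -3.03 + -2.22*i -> [-3.03, -5.25, -7.47, -9.69, -11.91]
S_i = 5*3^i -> [5, 15, 45, 135, 405]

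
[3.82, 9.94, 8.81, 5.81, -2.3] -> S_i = Random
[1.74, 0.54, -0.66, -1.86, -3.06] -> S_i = 1.74 + -1.20*i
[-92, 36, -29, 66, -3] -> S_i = Random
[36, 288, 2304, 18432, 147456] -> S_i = 36*8^i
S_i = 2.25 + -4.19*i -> [2.25, -1.94, -6.13, -10.32, -14.51]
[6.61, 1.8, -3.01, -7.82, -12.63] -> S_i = 6.61 + -4.81*i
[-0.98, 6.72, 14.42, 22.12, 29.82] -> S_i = -0.98 + 7.70*i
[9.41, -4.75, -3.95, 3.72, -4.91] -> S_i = Random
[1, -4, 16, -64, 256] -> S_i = 1*-4^i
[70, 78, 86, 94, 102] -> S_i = 70 + 8*i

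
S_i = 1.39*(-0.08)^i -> [1.39, -0.11, 0.01, -0.0, 0.0]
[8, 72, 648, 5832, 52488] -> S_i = 8*9^i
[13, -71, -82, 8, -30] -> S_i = Random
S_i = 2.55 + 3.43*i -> [2.55, 5.98, 9.41, 12.84, 16.27]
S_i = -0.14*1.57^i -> [-0.14, -0.22, -0.35, -0.54, -0.85]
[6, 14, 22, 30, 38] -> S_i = 6 + 8*i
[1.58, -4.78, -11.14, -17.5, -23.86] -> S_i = 1.58 + -6.36*i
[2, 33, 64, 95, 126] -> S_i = 2 + 31*i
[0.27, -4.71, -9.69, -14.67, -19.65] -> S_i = 0.27 + -4.98*i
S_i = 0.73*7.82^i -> [0.73, 5.71, 44.64, 349.09, 2729.92]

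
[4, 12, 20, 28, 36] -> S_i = 4 + 8*i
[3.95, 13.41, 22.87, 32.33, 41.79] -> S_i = 3.95 + 9.46*i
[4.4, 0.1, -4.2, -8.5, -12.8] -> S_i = 4.40 + -4.30*i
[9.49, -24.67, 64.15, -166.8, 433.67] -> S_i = 9.49*(-2.60)^i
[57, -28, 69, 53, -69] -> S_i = Random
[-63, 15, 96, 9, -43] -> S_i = Random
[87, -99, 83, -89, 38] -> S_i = Random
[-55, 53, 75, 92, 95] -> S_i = Random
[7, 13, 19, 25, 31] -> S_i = 7 + 6*i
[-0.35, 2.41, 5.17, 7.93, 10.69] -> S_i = -0.35 + 2.76*i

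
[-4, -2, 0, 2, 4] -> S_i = -4 + 2*i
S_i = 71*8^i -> [71, 568, 4544, 36352, 290816]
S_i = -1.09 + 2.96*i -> [-1.09, 1.87, 4.83, 7.79, 10.75]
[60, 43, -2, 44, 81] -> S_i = Random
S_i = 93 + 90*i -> [93, 183, 273, 363, 453]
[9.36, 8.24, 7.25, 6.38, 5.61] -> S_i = 9.36*0.88^i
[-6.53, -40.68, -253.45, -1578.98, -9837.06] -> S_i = -6.53*6.23^i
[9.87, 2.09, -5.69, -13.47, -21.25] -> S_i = 9.87 + -7.78*i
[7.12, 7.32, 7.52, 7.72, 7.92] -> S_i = 7.12 + 0.20*i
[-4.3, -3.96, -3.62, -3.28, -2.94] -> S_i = -4.30 + 0.34*i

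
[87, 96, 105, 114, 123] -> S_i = 87 + 9*i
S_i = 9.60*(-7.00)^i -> [9.6, -67.2, 470.4, -3292.8, 23049.6]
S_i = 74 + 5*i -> [74, 79, 84, 89, 94]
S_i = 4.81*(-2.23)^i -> [4.81, -10.73, 23.92, -53.34, 118.95]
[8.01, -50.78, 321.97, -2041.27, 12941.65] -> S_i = 8.01*(-6.34)^i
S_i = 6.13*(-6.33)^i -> [6.13, -38.8, 245.62, -1554.79, 9841.82]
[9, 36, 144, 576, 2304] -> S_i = 9*4^i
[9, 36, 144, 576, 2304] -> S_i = 9*4^i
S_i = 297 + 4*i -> [297, 301, 305, 309, 313]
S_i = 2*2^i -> [2, 4, 8, 16, 32]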